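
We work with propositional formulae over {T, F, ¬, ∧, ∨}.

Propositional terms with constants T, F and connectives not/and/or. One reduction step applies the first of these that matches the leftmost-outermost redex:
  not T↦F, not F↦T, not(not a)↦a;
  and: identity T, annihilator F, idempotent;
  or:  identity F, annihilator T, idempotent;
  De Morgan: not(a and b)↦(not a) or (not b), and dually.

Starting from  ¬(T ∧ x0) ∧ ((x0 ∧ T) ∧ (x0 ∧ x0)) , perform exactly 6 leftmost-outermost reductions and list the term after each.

Answer: after 6 steps: ¬x0 ∧ x0

Derivation:
  start: ¬(T ∧ x0) ∧ ((x0 ∧ T) ∧ (x0 ∧ x0))
  [1] (¬T ∨ ¬x0) ∧ ((x0 ∧ T) ∧ (x0 ∧ x0))
  [2] (F ∨ ¬x0) ∧ ((x0 ∧ T) ∧ (x0 ∧ x0))
  [3] ¬x0 ∧ ((x0 ∧ T) ∧ (x0 ∧ x0))
  [4] ¬x0 ∧ (x0 ∧ (x0 ∧ x0))
  [5] ¬x0 ∧ (x0 ∧ x0)
  [6] ¬x0 ∧ x0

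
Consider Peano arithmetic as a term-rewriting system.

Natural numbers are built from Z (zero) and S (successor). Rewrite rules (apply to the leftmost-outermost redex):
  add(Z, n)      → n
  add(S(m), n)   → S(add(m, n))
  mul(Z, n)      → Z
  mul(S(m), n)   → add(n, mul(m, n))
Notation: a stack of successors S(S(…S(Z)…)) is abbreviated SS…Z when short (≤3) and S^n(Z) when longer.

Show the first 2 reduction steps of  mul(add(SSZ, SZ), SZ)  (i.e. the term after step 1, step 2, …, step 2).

Answer: after 2 steps: add(SZ, mul(add(SZ, SZ), SZ))

Working:
  start: mul(add(SSZ, SZ), SZ)
  [1] mul(S(add(SZ, SZ)), SZ)
  [2] add(SZ, mul(add(SZ, SZ), SZ))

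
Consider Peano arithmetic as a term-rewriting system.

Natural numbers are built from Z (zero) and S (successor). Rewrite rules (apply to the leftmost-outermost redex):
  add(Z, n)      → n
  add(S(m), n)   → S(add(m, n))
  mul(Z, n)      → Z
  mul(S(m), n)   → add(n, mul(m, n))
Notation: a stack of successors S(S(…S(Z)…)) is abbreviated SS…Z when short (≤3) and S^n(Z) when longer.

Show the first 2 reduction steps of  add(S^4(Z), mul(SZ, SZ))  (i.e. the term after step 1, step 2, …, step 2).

  start: add(S^4(Z), mul(SZ, SZ))
  step 1: S(add(SSSZ, mul(SZ, SZ)))
  step 2: S(S(add(SSZ, mul(SZ, SZ))))

Answer: after 2 steps: S(S(add(SSZ, mul(SZ, SZ))))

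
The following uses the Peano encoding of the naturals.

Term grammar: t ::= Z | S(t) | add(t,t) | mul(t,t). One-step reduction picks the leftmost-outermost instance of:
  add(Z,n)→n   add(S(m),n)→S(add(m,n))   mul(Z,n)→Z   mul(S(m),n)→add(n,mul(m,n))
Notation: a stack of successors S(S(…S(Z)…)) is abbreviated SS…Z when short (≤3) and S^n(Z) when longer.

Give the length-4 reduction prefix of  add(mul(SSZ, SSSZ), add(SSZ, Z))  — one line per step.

  start: add(mul(SSZ, SSSZ), add(SSZ, Z))
  →1  add(add(SSSZ, mul(SZ, SSSZ)), add(SSZ, Z))
  →2  add(S(add(SSZ, mul(SZ, SSSZ))), add(SSZ, Z))
  →3  S(add(add(SSZ, mul(SZ, SSSZ)), add(SSZ, Z)))
  →4  S(add(S(add(SZ, mul(SZ, SSSZ))), add(SSZ, Z)))

Answer: after 4 steps: S(add(S(add(SZ, mul(SZ, SSSZ))), add(SSZ, Z)))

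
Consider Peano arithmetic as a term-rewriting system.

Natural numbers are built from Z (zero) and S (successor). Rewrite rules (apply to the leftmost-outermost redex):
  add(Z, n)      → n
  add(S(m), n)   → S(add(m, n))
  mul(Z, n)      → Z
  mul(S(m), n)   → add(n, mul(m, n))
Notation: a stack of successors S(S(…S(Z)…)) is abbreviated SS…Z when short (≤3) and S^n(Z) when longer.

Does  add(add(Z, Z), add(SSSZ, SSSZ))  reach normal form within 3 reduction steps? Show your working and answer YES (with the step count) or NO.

  start: add(add(Z, Z), add(SSSZ, SSSZ))
  step 1: add(Z, add(SSSZ, SSSZ))
  step 2: add(SSSZ, SSSZ)
  step 3: S(add(SSZ, SSSZ))

Answer: NO — after 3 steps the term is S(add(SSZ, SSSZ)), not yet normal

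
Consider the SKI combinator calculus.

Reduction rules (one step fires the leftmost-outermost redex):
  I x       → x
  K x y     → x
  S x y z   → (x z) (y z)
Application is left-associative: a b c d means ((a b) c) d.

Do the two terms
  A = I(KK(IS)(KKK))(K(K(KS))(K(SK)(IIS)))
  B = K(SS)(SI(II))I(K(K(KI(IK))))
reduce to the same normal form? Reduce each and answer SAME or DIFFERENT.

Answer: DIFFERENT — A ⇓ K, B ⇓ S(K(KI))(K(KI))

Working:
Term A:
  start: I(KK(IS)(KKK))(K(K(KS))(K(SK)(IIS)))
  step 1: KK(IS)(KKK)(K(K(KS))(K(SK)(IIS)))
  step 2: K(KKK)(K(K(KS))(K(SK)(IIS)))
  step 3: KKK
  step 4: K

Term B:
  start: K(SS)(SI(II))I(K(K(KI(IK))))
  step 1: SSI(K(K(KI(IK))))
  step 2: S(K(K(KI(IK))))(I(K(K(KI(IK)))))
  step 3: S(K(KI))(I(K(K(KI(IK)))))
  step 4: S(K(KI))(K(K(KI(IK))))
  step 5: S(K(KI))(K(KI))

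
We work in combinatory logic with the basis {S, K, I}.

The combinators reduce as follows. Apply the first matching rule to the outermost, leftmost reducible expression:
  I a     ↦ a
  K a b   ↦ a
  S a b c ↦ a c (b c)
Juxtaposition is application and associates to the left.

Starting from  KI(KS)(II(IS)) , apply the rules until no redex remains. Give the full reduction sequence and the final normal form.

Answer: normal form = S  (in 5 steps)

Derivation:
  start: KI(KS)(II(IS))
  →1  I(II(IS))
  →2  II(IS)
  →3  I(IS)
  →4  IS
  →5  S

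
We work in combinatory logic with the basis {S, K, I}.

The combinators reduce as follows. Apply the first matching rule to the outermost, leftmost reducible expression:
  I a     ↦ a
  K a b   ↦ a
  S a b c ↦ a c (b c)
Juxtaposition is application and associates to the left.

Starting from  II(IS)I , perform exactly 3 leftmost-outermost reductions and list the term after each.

  start: II(IS)I
  [1] I(IS)I
  [2] ISI
  [3] SI

Answer: after 3 steps: SI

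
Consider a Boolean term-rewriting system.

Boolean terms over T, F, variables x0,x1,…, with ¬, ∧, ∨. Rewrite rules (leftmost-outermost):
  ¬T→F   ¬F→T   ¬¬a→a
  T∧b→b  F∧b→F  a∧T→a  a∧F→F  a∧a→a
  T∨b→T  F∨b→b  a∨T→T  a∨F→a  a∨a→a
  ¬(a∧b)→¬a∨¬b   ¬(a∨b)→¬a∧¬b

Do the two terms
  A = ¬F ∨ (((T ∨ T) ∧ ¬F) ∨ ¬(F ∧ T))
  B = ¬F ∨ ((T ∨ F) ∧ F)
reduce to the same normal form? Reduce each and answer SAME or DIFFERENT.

Term A:
  start: ¬F ∨ (((T ∨ T) ∧ ¬F) ∨ ¬(F ∧ T))
  [1] T ∨ (((T ∨ T) ∧ ¬F) ∨ ¬(F ∧ T))
  [2] T

Term B:
  start: ¬F ∨ ((T ∨ F) ∧ F)
  [1] T ∨ ((T ∨ F) ∧ F)
  [2] T

Answer: SAME — A ⇓ T, B ⇓ T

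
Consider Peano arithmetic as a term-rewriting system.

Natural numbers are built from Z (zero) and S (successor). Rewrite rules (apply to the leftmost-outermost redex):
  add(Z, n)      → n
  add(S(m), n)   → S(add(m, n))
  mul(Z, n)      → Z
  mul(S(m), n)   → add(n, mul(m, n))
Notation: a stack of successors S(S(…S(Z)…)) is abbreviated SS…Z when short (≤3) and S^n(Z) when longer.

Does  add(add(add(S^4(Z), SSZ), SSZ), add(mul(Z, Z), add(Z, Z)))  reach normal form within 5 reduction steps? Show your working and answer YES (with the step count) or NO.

  start: add(add(add(S^4(Z), SSZ), SSZ), add(mul(Z, Z), add(Z, Z)))
  [1] add(add(S(add(SSSZ, SSZ)), SSZ), add(mul(Z, Z), add(Z, Z)))
  [2] add(S(add(add(SSSZ, SSZ), SSZ)), add(mul(Z, Z), add(Z, Z)))
  [3] S(add(add(add(SSSZ, SSZ), SSZ), add(mul(Z, Z), add(Z, Z))))
  [4] S(add(add(S(add(SSZ, SSZ)), SSZ), add(mul(Z, Z), add(Z, Z))))
  [5] S(add(S(add(add(SSZ, SSZ), SSZ)), add(mul(Z, Z), add(Z, Z))))

Answer: NO — after 5 steps the term is S(add(S(add(add(SSZ, SSZ), SSZ)), add(mul(Z, Z), add(Z, Z)))), not yet normal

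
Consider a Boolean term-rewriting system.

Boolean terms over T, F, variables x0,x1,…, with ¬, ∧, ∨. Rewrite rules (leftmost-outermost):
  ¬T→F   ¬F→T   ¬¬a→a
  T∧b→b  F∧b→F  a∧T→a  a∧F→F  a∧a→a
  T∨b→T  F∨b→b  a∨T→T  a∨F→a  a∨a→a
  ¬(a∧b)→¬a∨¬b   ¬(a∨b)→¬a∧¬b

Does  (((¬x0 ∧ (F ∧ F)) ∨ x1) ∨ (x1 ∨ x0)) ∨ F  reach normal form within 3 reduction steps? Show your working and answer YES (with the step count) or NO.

Answer: NO — after 3 steps the term is (F ∨ x1) ∨ (x1 ∨ x0), not yet normal

Reduction:
  start: (((¬x0 ∧ (F ∧ F)) ∨ x1) ∨ (x1 ∨ x0)) ∨ F
  →1  ((¬x0 ∧ (F ∧ F)) ∨ x1) ∨ (x1 ∨ x0)
  →2  ((¬x0 ∧ F) ∨ x1) ∨ (x1 ∨ x0)
  →3  (F ∨ x1) ∨ (x1 ∨ x0)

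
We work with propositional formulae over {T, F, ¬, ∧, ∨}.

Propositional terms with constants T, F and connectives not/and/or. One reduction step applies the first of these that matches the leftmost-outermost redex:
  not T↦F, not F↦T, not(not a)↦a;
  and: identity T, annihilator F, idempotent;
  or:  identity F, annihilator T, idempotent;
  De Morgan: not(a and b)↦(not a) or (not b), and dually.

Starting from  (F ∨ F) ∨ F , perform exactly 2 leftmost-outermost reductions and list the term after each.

  start: (F ∨ F) ∨ F
  →1  F ∨ F
  →2  F

Answer: after 2 steps: F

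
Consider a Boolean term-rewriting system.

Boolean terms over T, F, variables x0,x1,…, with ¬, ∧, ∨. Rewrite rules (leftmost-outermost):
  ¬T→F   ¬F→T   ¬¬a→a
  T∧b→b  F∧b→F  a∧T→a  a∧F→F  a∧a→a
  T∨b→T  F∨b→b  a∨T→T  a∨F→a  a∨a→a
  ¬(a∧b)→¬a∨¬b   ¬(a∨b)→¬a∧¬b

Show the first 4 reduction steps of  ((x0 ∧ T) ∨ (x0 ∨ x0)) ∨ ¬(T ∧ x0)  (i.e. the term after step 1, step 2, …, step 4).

Answer: after 4 steps: x0 ∨ (¬T ∨ ¬x0)

Reduction:
  start: ((x0 ∧ T) ∨ (x0 ∨ x0)) ∨ ¬(T ∧ x0)
  step 1: (x0 ∨ (x0 ∨ x0)) ∨ ¬(T ∧ x0)
  step 2: (x0 ∨ x0) ∨ ¬(T ∧ x0)
  step 3: x0 ∨ ¬(T ∧ x0)
  step 4: x0 ∨ (¬T ∨ ¬x0)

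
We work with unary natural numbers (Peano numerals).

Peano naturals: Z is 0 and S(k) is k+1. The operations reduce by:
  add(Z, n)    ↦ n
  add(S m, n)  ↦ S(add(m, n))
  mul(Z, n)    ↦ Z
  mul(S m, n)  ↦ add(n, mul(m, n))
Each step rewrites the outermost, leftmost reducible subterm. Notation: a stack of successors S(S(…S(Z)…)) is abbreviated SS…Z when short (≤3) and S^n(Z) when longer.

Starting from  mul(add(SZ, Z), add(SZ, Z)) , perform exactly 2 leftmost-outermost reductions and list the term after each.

Answer: after 2 steps: add(add(SZ, Z), mul(add(Z, Z), add(SZ, Z)))

Reduction:
  start: mul(add(SZ, Z), add(SZ, Z))
  [1] mul(S(add(Z, Z)), add(SZ, Z))
  [2] add(add(SZ, Z), mul(add(Z, Z), add(SZ, Z)))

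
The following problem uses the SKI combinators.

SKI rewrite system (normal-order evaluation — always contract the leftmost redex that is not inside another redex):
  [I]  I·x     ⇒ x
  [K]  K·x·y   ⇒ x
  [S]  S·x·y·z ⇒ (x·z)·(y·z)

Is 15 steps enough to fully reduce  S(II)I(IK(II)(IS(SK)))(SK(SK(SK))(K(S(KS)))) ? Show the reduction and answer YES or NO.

Answer: YES — reaches normal form K(S(KS)) in 14 ≤ 15 steps

Derivation:
  start: S(II)I(IK(II)(IS(SK)))(SK(SK(SK))(K(S(KS))))
  →1  II(IK(II)(IS(SK)))(I(IK(II)(IS(SK))))(SK(SK(SK))(K(S(KS))))
  →2  I(IK(II)(IS(SK)))(I(IK(II)(IS(SK))))(SK(SK(SK))(K(S(KS))))
  →3  IK(II)(IS(SK))(I(IK(II)(IS(SK))))(SK(SK(SK))(K(S(KS))))
  →4  K(II)(IS(SK))(I(IK(II)(IS(SK))))(SK(SK(SK))(K(S(KS))))
  →5  II(I(IK(II)(IS(SK))))(SK(SK(SK))(K(S(KS))))
  →6  I(I(IK(II)(IS(SK))))(SK(SK(SK))(K(S(KS))))
  →7  I(IK(II)(IS(SK)))(SK(SK(SK))(K(S(KS))))
  →8  IK(II)(IS(SK))(SK(SK(SK))(K(S(KS))))
  →9  K(II)(IS(SK))(SK(SK(SK))(K(S(KS))))
  →10  II(SK(SK(SK))(K(S(KS))))
  →11  I(SK(SK(SK))(K(S(KS))))
  →12  SK(SK(SK))(K(S(KS)))
  →13  K(K(S(KS)))(SK(SK)(K(S(KS))))
  →14  K(S(KS))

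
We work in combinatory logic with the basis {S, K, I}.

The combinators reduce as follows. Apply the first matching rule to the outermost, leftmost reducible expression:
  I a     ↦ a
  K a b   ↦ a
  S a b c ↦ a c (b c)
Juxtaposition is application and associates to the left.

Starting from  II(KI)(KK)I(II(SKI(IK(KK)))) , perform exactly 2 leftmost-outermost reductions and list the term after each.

  start: II(KI)(KK)I(II(SKI(IK(KK))))
  →1  I(KI)(KK)I(II(SKI(IK(KK))))
  →2  KI(KK)I(II(SKI(IK(KK))))

Answer: after 2 steps: KI(KK)I(II(SKI(IK(KK))))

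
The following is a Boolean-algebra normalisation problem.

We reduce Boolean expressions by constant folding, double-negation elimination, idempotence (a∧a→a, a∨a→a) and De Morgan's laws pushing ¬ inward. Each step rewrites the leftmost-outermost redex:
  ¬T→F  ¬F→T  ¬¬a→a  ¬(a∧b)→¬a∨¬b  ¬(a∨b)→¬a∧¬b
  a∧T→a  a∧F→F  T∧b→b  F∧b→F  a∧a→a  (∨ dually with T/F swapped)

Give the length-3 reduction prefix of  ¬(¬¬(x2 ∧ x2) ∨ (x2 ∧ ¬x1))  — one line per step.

Answer: after 3 steps: (¬x2 ∨ ¬x2) ∧ ¬(x2 ∧ ¬x1)

Derivation:
  start: ¬(¬¬(x2 ∧ x2) ∨ (x2 ∧ ¬x1))
  →1  ¬¬¬(x2 ∧ x2) ∧ ¬(x2 ∧ ¬x1)
  →2  ¬(x2 ∧ x2) ∧ ¬(x2 ∧ ¬x1)
  →3  (¬x2 ∨ ¬x2) ∧ ¬(x2 ∧ ¬x1)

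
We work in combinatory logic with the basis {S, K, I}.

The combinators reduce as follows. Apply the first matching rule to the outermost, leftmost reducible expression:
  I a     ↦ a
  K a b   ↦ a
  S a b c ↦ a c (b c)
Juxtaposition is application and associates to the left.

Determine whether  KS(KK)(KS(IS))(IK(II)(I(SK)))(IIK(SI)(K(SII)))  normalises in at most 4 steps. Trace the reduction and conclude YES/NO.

  start: KS(KK)(KS(IS))(IK(II)(I(SK)))(IIK(SI)(K(SII)))
  →1  S(KS(IS))(IK(II)(I(SK)))(IIK(SI)(K(SII)))
  →2  KS(IS)(IIK(SI)(K(SII)))(IK(II)(I(SK))(IIK(SI)(K(SII))))
  →3  S(IIK(SI)(K(SII)))(IK(II)(I(SK))(IIK(SI)(K(SII))))
  →4  S(IK(SI)(K(SII)))(IK(II)(I(SK))(IIK(SI)(K(SII))))

Answer: NO — after 4 steps the term is S(IK(SI)(K(SII)))(IK(II)(I(SK))(IIK(SI)(K(SII)))), not yet normal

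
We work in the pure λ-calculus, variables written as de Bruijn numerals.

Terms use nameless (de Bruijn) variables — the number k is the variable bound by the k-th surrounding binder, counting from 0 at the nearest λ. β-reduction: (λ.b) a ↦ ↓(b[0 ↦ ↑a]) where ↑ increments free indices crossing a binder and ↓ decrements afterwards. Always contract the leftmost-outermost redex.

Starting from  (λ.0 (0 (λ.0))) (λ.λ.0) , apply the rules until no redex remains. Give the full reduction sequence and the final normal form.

  start: (λ.0 (0 (λ.0))) (λ.λ.0)
  step 1: (λ.λ.0) ((λ.λ.0) (λ.0))
  step 2: λ.0

Answer: normal form = λ.0  (in 2 steps)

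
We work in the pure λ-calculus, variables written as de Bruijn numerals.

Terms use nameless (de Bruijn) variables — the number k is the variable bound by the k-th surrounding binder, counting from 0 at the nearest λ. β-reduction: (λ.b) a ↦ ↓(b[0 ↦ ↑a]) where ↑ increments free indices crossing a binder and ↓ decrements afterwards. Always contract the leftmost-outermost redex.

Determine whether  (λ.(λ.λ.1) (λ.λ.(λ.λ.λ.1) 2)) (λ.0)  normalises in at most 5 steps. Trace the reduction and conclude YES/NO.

Answer: YES — reaches normal form λ.λ.λ.λ.λ.1 in 3 ≤ 5 steps

Derivation:
  start: (λ.(λ.λ.1) (λ.λ.(λ.λ.λ.1) 2)) (λ.0)
  →1  (λ.λ.1) (λ.λ.(λ.λ.λ.1) (λ.0))
  →2  λ.λ.λ.(λ.λ.λ.1) (λ.0)
  →3  λ.λ.λ.λ.λ.1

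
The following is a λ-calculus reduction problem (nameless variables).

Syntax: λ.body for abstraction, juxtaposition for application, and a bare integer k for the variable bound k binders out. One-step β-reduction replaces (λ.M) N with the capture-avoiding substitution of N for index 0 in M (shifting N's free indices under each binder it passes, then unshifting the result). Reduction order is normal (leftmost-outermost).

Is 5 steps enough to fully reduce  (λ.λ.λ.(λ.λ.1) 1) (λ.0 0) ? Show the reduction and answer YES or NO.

  start: (λ.λ.λ.(λ.λ.1) 1) (λ.0 0)
  step 1: λ.λ.(λ.λ.1) 1
  step 2: λ.λ.λ.2

Answer: YES — reaches normal form λ.λ.λ.2 in 2 ≤ 5 steps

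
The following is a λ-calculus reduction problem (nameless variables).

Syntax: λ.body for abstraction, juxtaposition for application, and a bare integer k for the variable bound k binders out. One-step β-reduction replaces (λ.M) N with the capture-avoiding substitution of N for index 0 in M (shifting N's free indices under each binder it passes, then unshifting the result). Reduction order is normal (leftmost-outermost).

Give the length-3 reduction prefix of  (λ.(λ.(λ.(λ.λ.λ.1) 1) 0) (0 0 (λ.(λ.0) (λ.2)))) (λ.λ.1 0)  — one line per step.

  start: (λ.(λ.(λ.(λ.λ.λ.1) 1) 0) (0 0 (λ.(λ.0) (λ.2)))) (λ.λ.1 0)
  →1  (λ.(λ.(λ.λ.λ.1) 1) 0) ((λ.λ.1 0) (λ.λ.1 0) (λ.(λ.0) (λ.λ.λ.1 0)))
  →2  (λ.(λ.λ.λ.1) ((λ.λ.1 0) (λ.λ.1 0) (λ.(λ.0) (λ.λ.λ.1 0)))) ((λ.λ.1 0) (λ.λ.1 0) (λ.(λ.0) (λ.λ.λ.1 0)))
  →3  (λ.λ.λ.1) ((λ.λ.1 0) (λ.λ.1 0) (λ.(λ.0) (λ.λ.λ.1 0)))

Answer: after 3 steps: (λ.λ.λ.1) ((λ.λ.1 0) (λ.λ.1 0) (λ.(λ.0) (λ.λ.λ.1 0)))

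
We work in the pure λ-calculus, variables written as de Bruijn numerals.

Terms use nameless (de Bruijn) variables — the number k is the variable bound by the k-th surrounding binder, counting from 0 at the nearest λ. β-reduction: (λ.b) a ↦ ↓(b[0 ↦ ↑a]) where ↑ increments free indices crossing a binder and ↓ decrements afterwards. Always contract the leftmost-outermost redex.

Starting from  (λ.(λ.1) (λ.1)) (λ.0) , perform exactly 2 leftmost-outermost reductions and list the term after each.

  start: (λ.(λ.1) (λ.1)) (λ.0)
  step 1: (λ.λ.0) (λ.λ.0)
  step 2: λ.0

Answer: after 2 steps: λ.0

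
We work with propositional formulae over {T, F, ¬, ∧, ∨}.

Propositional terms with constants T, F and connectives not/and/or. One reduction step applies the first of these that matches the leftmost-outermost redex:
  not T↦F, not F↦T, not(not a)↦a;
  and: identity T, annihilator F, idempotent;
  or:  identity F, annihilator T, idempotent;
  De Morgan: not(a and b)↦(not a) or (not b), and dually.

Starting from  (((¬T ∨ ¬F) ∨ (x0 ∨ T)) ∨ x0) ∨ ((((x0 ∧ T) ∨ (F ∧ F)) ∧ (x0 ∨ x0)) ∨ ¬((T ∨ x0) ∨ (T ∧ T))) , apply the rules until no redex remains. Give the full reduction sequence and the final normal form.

  start: (((¬T ∨ ¬F) ∨ (x0 ∨ T)) ∨ x0) ∨ ((((x0 ∧ T) ∨ (F ∧ F)) ∧ (x0 ∨ x0)) ∨ ¬((T ∨ x0) ∨ (T ∧ T)))
  step 1: (((F ∨ ¬F) ∨ (x0 ∨ T)) ∨ x0) ∨ ((((x0 ∧ T) ∨ (F ∧ F)) ∧ (x0 ∨ x0)) ∨ ¬((T ∨ x0) ∨ (T ∧ T)))
  step 2: ((¬F ∨ (x0 ∨ T)) ∨ x0) ∨ ((((x0 ∧ T) ∨ (F ∧ F)) ∧ (x0 ∨ x0)) ∨ ¬((T ∨ x0) ∨ (T ∧ T)))
  step 3: ((T ∨ (x0 ∨ T)) ∨ x0) ∨ ((((x0 ∧ T) ∨ (F ∧ F)) ∧ (x0 ∨ x0)) ∨ ¬((T ∨ x0) ∨ (T ∧ T)))
  step 4: (T ∨ x0) ∨ ((((x0 ∧ T) ∨ (F ∧ F)) ∧ (x0 ∨ x0)) ∨ ¬((T ∨ x0) ∨ (T ∧ T)))
  step 5: T ∨ ((((x0 ∧ T) ∨ (F ∧ F)) ∧ (x0 ∨ x0)) ∨ ¬((T ∨ x0) ∨ (T ∧ T)))
  step 6: T

Answer: normal form = T  (in 6 steps)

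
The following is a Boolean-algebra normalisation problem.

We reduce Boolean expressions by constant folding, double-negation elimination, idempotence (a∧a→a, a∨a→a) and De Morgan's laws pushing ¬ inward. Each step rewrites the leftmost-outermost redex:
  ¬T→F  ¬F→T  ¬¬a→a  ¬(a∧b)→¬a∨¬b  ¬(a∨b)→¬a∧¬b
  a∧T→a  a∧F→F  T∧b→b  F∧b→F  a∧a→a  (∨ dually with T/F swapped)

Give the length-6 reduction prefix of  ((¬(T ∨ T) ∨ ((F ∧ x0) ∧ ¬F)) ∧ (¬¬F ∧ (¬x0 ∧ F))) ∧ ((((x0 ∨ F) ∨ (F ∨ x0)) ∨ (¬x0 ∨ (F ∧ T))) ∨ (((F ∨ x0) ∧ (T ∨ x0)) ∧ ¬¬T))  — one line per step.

  start: ((¬(T ∨ T) ∨ ((F ∧ x0) ∧ ¬F)) ∧ (¬¬F ∧ (¬x0 ∧ F))) ∧ ((((x0 ∨ F) ∨ (F ∨ x0)) ∨ (¬x0 ∨ (F ∧ T))) ∨ (((F ∨ x0) ∧ (T ∨ x0)) ∧ ¬¬T))
  →1  (((¬T ∧ ¬T) ∨ ((F ∧ x0) ∧ ¬F)) ∧ (¬¬F ∧ (¬x0 ∧ F))) ∧ ((((x0 ∨ F) ∨ (F ∨ x0)) ∨ (¬x0 ∨ (F ∧ T))) ∨ (((F ∨ x0) ∧ (T ∨ x0)) ∧ ¬¬T))
  →2  ((¬T ∨ ((F ∧ x0) ∧ ¬F)) ∧ (¬¬F ∧ (¬x0 ∧ F))) ∧ ((((x0 ∨ F) ∨ (F ∨ x0)) ∨ (¬x0 ∨ (F ∧ T))) ∨ (((F ∨ x0) ∧ (T ∨ x0)) ∧ ¬¬T))
  →3  ((F ∨ ((F ∧ x0) ∧ ¬F)) ∧ (¬¬F ∧ (¬x0 ∧ F))) ∧ ((((x0 ∨ F) ∨ (F ∨ x0)) ∨ (¬x0 ∨ (F ∧ T))) ∨ (((F ∨ x0) ∧ (T ∨ x0)) ∧ ¬¬T))
  →4  (((F ∧ x0) ∧ ¬F) ∧ (¬¬F ∧ (¬x0 ∧ F))) ∧ ((((x0 ∨ F) ∨ (F ∨ x0)) ∨ (¬x0 ∨ (F ∧ T))) ∨ (((F ∨ x0) ∧ (T ∨ x0)) ∧ ¬¬T))
  →5  ((F ∧ ¬F) ∧ (¬¬F ∧ (¬x0 ∧ F))) ∧ ((((x0 ∨ F) ∨ (F ∨ x0)) ∨ (¬x0 ∨ (F ∧ T))) ∨ (((F ∨ x0) ∧ (T ∨ x0)) ∧ ¬¬T))
  →6  (F ∧ (¬¬F ∧ (¬x0 ∧ F))) ∧ ((((x0 ∨ F) ∨ (F ∨ x0)) ∨ (¬x0 ∨ (F ∧ T))) ∨ (((F ∨ x0) ∧ (T ∨ x0)) ∧ ¬¬T))

Answer: after 6 steps: (F ∧ (¬¬F ∧ (¬x0 ∧ F))) ∧ ((((x0 ∨ F) ∨ (F ∨ x0)) ∨ (¬x0 ∨ (F ∧ T))) ∨ (((F ∨ x0) ∧ (T ∨ x0)) ∧ ¬¬T))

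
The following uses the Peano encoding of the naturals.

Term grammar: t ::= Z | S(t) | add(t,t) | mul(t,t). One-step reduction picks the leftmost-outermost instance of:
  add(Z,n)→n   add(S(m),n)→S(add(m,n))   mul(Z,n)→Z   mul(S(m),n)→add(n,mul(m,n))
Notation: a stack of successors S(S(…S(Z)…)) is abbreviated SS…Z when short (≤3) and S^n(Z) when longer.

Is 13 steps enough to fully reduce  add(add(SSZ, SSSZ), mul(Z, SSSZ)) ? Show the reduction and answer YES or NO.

  start: add(add(SSZ, SSSZ), mul(Z, SSSZ))
  →1  add(S(add(SZ, SSSZ)), mul(Z, SSSZ))
  →2  S(add(add(SZ, SSSZ), mul(Z, SSSZ)))
  →3  S(add(S(add(Z, SSSZ)), mul(Z, SSSZ)))
  →4  S(S(add(add(Z, SSSZ), mul(Z, SSSZ))))
  →5  S(S(add(SSSZ, mul(Z, SSSZ))))
  →6  S(S(S(add(SSZ, mul(Z, SSSZ)))))
  →7  S(S(S(S(add(SZ, mul(Z, SSSZ))))))
  →8  S(S(S(S(S(add(Z, mul(Z, SSSZ)))))))
  →9  S(S(S(S(S(mul(Z, SSSZ))))))
  →10  S^5(Z)

Answer: YES — reaches normal form S^5(Z) in 10 ≤ 13 steps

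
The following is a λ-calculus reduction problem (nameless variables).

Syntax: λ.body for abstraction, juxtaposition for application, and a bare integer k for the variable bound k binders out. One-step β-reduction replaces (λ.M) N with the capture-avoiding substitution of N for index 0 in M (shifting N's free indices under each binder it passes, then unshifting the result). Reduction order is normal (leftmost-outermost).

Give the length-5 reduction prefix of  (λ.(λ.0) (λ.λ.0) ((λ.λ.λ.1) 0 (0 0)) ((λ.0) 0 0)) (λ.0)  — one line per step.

  start: (λ.(λ.0) (λ.λ.0) ((λ.λ.λ.1) 0 (0 0)) ((λ.0) 0 0)) (λ.0)
  step 1: (λ.0) (λ.λ.0) ((λ.λ.λ.1) (λ.0) ((λ.0) (λ.0))) ((λ.0) (λ.0) (λ.0))
  step 2: (λ.λ.0) ((λ.λ.λ.1) (λ.0) ((λ.0) (λ.0))) ((λ.0) (λ.0) (λ.0))
  step 3: (λ.0) ((λ.0) (λ.0) (λ.0))
  step 4: (λ.0) (λ.0) (λ.0)
  step 5: (λ.0) (λ.0)

Answer: after 5 steps: (λ.0) (λ.0)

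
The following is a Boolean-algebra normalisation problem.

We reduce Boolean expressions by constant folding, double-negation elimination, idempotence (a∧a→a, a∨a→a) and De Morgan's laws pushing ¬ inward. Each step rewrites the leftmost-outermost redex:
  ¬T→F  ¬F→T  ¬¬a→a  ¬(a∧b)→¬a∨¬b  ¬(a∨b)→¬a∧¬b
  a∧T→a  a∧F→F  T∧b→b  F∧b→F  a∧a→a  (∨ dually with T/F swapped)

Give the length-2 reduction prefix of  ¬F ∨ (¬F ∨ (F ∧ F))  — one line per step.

Answer: after 2 steps: T

Working:
  start: ¬F ∨ (¬F ∨ (F ∧ F))
  step 1: T ∨ (¬F ∨ (F ∧ F))
  step 2: T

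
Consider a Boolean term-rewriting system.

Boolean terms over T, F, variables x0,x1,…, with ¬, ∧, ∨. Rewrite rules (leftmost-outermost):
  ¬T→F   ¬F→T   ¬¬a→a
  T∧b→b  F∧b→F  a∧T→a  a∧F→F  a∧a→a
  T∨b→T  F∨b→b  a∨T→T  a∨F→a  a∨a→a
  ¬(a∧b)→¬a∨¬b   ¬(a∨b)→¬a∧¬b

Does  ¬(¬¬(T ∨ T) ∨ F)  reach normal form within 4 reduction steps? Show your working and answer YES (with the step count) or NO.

Answer: NO — after 4 steps the term is ¬T ∧ ¬F, not yet normal

Working:
  start: ¬(¬¬(T ∨ T) ∨ F)
  step 1: ¬¬¬(T ∨ T) ∧ ¬F
  step 2: ¬(T ∨ T) ∧ ¬F
  step 3: (¬T ∧ ¬T) ∧ ¬F
  step 4: ¬T ∧ ¬F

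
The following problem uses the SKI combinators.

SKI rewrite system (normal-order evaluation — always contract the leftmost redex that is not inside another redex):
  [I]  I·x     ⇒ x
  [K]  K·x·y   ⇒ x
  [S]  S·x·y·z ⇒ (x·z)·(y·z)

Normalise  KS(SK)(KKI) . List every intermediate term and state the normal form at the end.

Answer: normal form = SK  (in 2 steps)

Working:
  start: KS(SK)(KKI)
  [1] S(KKI)
  [2] SK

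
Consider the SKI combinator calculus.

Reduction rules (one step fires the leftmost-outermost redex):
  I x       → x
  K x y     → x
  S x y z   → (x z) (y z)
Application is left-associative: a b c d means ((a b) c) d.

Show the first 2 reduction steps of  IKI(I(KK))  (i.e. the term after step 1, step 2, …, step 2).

Answer: after 2 steps: I

Derivation:
  start: IKI(I(KK))
  step 1: KI(I(KK))
  step 2: I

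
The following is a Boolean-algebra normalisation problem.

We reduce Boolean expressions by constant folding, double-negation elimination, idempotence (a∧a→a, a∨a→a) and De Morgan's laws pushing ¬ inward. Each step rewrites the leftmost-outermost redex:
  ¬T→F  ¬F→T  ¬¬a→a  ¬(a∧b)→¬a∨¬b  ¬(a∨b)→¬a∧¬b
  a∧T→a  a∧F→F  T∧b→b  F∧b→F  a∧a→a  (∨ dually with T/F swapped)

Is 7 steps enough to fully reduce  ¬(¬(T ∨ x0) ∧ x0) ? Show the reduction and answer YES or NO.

Answer: YES — reaches normal form T in 4 ≤ 7 steps

Working:
  start: ¬(¬(T ∨ x0) ∧ x0)
  →1  ¬¬(T ∨ x0) ∨ ¬x0
  →2  (T ∨ x0) ∨ ¬x0
  →3  T ∨ ¬x0
  →4  T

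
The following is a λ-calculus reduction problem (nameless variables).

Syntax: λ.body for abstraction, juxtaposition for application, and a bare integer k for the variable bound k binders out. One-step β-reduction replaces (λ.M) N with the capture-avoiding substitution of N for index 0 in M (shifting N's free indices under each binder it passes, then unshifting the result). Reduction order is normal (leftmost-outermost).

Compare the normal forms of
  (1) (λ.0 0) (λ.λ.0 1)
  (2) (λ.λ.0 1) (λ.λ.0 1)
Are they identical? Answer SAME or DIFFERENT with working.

Answer: SAME — A ⇓ λ.0 (λ.λ.0 1), B ⇓ λ.0 (λ.λ.0 1)

Working:
Term A:
  start: (λ.0 0) (λ.λ.0 1)
  →1  (λ.λ.0 1) (λ.λ.0 1)
  →2  λ.0 (λ.λ.0 1)

Term B:
  start: (λ.λ.0 1) (λ.λ.0 1)
  →1  λ.0 (λ.λ.0 1)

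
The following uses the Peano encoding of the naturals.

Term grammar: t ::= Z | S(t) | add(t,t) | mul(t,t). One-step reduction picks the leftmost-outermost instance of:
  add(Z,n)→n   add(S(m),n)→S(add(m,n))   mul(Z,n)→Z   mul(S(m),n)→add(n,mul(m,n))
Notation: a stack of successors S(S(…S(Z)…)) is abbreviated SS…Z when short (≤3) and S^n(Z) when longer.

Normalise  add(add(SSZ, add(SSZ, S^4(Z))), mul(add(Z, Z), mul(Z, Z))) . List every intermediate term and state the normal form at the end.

  start: add(add(SSZ, add(SSZ, S^4(Z))), mul(add(Z, Z), mul(Z, Z)))
  →1  add(S(add(SZ, add(SSZ, S^4(Z)))), mul(add(Z, Z), mul(Z, Z)))
  →2  S(add(add(SZ, add(SSZ, S^4(Z))), mul(add(Z, Z), mul(Z, Z))))
  →3  S(add(S(add(Z, add(SSZ, S^4(Z)))), mul(add(Z, Z), mul(Z, Z))))
  →4  S(S(add(add(Z, add(SSZ, S^4(Z))), mul(add(Z, Z), mul(Z, Z)))))
  →5  S(S(add(add(SSZ, S^4(Z)), mul(add(Z, Z), mul(Z, Z)))))
  →6  S(S(add(S(add(SZ, S^4(Z))), mul(add(Z, Z), mul(Z, Z)))))
  →7  S(S(S(add(add(SZ, S^4(Z)), mul(add(Z, Z), mul(Z, Z))))))
  →8  S(S(S(add(S(add(Z, S^4(Z))), mul(add(Z, Z), mul(Z, Z))))))
  →9  S(S(S(S(add(add(Z, S^4(Z)), mul(add(Z, Z), mul(Z, Z)))))))
  →10  S(S(S(S(add(S^4(Z), mul(add(Z, Z), mul(Z, Z)))))))
  →11  S(S(S(S(S(add(SSSZ, mul(add(Z, Z), mul(Z, Z))))))))
  →12  S(S(S(S(S(S(add(SSZ, mul(add(Z, Z), mul(Z, Z)))))))))
  →13  S(S(S(S(S(S(S(add(SZ, mul(add(Z, Z), mul(Z, Z))))))))))
  →14  S(S(S(S(S(S(S(S(add(Z, mul(add(Z, Z), mul(Z, Z)))))))))))
  →15  S(S(S(S(S(S(S(S(mul(add(Z, Z), mul(Z, Z))))))))))
  →16  S(S(S(S(S(S(S(S(mul(Z, mul(Z, Z))))))))))
  →17  S^8(Z)

Answer: normal form = S^8(Z)  (in 17 steps)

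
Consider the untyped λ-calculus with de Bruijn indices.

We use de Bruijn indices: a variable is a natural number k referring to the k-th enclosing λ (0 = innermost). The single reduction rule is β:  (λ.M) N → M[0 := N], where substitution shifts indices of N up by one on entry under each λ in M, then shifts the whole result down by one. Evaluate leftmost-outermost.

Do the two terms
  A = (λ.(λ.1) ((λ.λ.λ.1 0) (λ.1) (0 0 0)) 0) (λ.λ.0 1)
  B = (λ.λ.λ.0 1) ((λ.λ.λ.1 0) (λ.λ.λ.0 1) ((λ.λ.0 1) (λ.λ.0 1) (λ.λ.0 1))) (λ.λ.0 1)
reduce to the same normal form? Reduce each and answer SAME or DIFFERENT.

Term A:
  start: (λ.(λ.1) ((λ.λ.λ.1 0) (λ.1) (0 0 0)) 0) (λ.λ.0 1)
  [1] (λ.λ.λ.0 1) ((λ.λ.λ.1 0) (λ.λ.λ.0 1) ((λ.λ.0 1) (λ.λ.0 1) (λ.λ.0 1))) (λ.λ.0 1)
  [2] (λ.λ.0 1) (λ.λ.0 1)
  [3] λ.0 (λ.λ.0 1)

Term B:
  start: (λ.λ.λ.0 1) ((λ.λ.λ.1 0) (λ.λ.λ.0 1) ((λ.λ.0 1) (λ.λ.0 1) (λ.λ.0 1))) (λ.λ.0 1)
  [1] (λ.λ.0 1) (λ.λ.0 1)
  [2] λ.0 (λ.λ.0 1)

Answer: SAME — A ⇓ λ.0 (λ.λ.0 1), B ⇓ λ.0 (λ.λ.0 1)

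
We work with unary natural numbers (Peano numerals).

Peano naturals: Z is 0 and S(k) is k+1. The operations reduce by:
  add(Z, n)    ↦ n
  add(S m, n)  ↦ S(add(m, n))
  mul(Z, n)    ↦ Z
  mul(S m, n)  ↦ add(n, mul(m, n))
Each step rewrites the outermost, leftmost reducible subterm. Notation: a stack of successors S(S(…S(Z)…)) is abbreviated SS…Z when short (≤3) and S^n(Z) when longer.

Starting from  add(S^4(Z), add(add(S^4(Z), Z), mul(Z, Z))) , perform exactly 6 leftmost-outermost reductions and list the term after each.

Answer: after 6 steps: S(S(S(S(add(S(add(SSSZ, Z)), mul(Z, Z))))))

Derivation:
  start: add(S^4(Z), add(add(S^4(Z), Z), mul(Z, Z)))
  step 1: S(add(SSSZ, add(add(S^4(Z), Z), mul(Z, Z))))
  step 2: S(S(add(SSZ, add(add(S^4(Z), Z), mul(Z, Z)))))
  step 3: S(S(S(add(SZ, add(add(S^4(Z), Z), mul(Z, Z))))))
  step 4: S(S(S(S(add(Z, add(add(S^4(Z), Z), mul(Z, Z)))))))
  step 5: S(S(S(S(add(add(S^4(Z), Z), mul(Z, Z))))))
  step 6: S(S(S(S(add(S(add(SSSZ, Z)), mul(Z, Z))))))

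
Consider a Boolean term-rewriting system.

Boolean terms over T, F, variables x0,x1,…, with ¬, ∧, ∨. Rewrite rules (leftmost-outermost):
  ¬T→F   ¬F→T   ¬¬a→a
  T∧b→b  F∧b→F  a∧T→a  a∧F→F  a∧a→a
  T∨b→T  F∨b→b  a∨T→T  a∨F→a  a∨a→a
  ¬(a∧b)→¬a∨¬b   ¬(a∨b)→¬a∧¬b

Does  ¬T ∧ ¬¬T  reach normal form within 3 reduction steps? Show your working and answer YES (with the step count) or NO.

  start: ¬T ∧ ¬¬T
  [1] F ∧ ¬¬T
  [2] F

Answer: YES — reaches normal form F in 2 ≤ 3 steps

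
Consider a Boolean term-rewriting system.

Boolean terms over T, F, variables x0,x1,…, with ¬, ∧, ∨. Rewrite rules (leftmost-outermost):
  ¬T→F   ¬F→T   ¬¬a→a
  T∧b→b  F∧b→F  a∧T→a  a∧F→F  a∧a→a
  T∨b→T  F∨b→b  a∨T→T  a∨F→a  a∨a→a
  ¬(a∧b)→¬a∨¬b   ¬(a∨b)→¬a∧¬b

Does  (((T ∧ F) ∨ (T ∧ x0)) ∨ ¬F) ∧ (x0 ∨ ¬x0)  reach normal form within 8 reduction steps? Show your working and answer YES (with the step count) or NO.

  start: (((T ∧ F) ∨ (T ∧ x0)) ∨ ¬F) ∧ (x0 ∨ ¬x0)
  step 1: ((F ∨ (T ∧ x0)) ∨ ¬F) ∧ (x0 ∨ ¬x0)
  step 2: ((T ∧ x0) ∨ ¬F) ∧ (x0 ∨ ¬x0)
  step 3: (x0 ∨ ¬F) ∧ (x0 ∨ ¬x0)
  step 4: (x0 ∨ T) ∧ (x0 ∨ ¬x0)
  step 5: T ∧ (x0 ∨ ¬x0)
  step 6: x0 ∨ ¬x0

Answer: YES — reaches normal form x0 ∨ ¬x0 in 6 ≤ 8 steps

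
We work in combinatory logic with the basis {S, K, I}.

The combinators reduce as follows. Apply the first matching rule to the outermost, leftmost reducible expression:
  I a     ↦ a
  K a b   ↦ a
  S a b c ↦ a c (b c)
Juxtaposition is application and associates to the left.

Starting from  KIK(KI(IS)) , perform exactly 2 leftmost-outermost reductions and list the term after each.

  start: KIK(KI(IS))
  →1  I(KI(IS))
  →2  KI(IS)

Answer: after 2 steps: KI(IS)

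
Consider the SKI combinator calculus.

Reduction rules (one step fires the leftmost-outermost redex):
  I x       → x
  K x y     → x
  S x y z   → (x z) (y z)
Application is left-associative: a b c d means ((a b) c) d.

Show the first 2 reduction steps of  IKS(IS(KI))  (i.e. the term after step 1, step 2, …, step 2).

Answer: after 2 steps: S

Reduction:
  start: IKS(IS(KI))
  →1  KS(IS(KI))
  →2  S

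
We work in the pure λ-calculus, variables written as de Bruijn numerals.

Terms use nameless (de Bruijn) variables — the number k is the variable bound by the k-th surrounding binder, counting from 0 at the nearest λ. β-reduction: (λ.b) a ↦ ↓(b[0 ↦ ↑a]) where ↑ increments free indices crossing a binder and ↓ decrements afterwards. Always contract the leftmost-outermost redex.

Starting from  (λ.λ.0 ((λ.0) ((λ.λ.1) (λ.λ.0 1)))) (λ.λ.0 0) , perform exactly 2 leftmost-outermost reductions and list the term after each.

Answer: after 2 steps: λ.0 ((λ.λ.1) (λ.λ.0 1))

Reduction:
  start: (λ.λ.0 ((λ.0) ((λ.λ.1) (λ.λ.0 1)))) (λ.λ.0 0)
  step 1: λ.0 ((λ.0) ((λ.λ.1) (λ.λ.0 1)))
  step 2: λ.0 ((λ.λ.1) (λ.λ.0 1))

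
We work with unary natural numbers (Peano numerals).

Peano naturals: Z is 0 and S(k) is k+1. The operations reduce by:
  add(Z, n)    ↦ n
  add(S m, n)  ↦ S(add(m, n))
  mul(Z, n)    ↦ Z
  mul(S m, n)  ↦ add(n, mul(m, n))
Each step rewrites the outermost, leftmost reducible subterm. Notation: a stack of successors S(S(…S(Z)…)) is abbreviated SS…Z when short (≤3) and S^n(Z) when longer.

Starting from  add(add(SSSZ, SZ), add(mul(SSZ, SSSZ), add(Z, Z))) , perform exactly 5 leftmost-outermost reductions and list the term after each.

  start: add(add(SSSZ, SZ), add(mul(SSZ, SSSZ), add(Z, Z)))
  step 1: add(S(add(SSZ, SZ)), add(mul(SSZ, SSSZ), add(Z, Z)))
  step 2: S(add(add(SSZ, SZ), add(mul(SSZ, SSSZ), add(Z, Z))))
  step 3: S(add(S(add(SZ, SZ)), add(mul(SSZ, SSSZ), add(Z, Z))))
  step 4: S(S(add(add(SZ, SZ), add(mul(SSZ, SSSZ), add(Z, Z)))))
  step 5: S(S(add(S(add(Z, SZ)), add(mul(SSZ, SSSZ), add(Z, Z)))))

Answer: after 5 steps: S(S(add(S(add(Z, SZ)), add(mul(SSZ, SSSZ), add(Z, Z)))))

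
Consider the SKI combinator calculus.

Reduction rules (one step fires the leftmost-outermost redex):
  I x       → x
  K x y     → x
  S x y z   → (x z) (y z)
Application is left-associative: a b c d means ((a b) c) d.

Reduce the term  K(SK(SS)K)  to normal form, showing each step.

Answer: normal form = KK  (in 2 steps)

Working:
  start: K(SK(SS)K)
  →1  K(KK(SSK))
  →2  KK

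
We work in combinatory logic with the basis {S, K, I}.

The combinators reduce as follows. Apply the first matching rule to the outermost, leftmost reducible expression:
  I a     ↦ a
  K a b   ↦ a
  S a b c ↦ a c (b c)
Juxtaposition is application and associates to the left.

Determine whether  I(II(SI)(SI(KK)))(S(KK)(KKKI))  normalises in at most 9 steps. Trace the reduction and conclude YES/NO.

  start: I(II(SI)(SI(KK)))(S(KK)(KKKI))
  step 1: II(SI)(SI(KK))(S(KK)(KKKI))
  step 2: I(SI)(SI(KK))(S(KK)(KKKI))
  step 3: SI(SI(KK))(S(KK)(KKKI))
  step 4: I(S(KK)(KKKI))(SI(KK)(S(KK)(KKKI)))
  step 5: S(KK)(KKKI)(SI(KK)(S(KK)(KKKI)))
  step 6: KK(SI(KK)(S(KK)(KKKI)))(KKKI(SI(KK)(S(KK)(KKKI))))
  step 7: K(KKKI(SI(KK)(S(KK)(KKKI))))
  step 8: K(KI(SI(KK)(S(KK)(KKKI))))
  step 9: KI

Answer: YES — reaches normal form KI in 9 ≤ 9 steps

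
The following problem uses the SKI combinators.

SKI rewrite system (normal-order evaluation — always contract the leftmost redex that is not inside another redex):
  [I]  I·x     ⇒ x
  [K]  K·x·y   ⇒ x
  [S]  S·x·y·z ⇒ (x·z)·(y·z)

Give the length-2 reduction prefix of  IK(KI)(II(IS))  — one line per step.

Answer: after 2 steps: KI

Working:
  start: IK(KI)(II(IS))
  →1  K(KI)(II(IS))
  →2  KI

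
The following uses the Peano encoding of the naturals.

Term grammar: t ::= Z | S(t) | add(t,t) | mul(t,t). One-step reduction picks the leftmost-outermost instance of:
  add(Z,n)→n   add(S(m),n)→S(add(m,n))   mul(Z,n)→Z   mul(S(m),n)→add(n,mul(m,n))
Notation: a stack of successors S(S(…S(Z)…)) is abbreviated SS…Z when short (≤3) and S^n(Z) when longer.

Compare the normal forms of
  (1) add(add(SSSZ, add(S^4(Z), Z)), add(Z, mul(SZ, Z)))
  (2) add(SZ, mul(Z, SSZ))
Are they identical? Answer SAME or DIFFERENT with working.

Term A:
  start: add(add(SSSZ, add(S^4(Z), Z)), add(Z, mul(SZ, Z)))
  [1] add(S(add(SSZ, add(S^4(Z), Z))), add(Z, mul(SZ, Z)))
  [2] S(add(add(SSZ, add(S^4(Z), Z)), add(Z, mul(SZ, Z))))
  [3] S(add(S(add(SZ, add(S^4(Z), Z))), add(Z, mul(SZ, Z))))
  [4] S(S(add(add(SZ, add(S^4(Z), Z)), add(Z, mul(SZ, Z)))))
  [5] S(S(add(S(add(Z, add(S^4(Z), Z))), add(Z, mul(SZ, Z)))))
  [6] S(S(S(add(add(Z, add(S^4(Z), Z)), add(Z, mul(SZ, Z))))))
  [7] S(S(S(add(add(S^4(Z), Z), add(Z, mul(SZ, Z))))))
  [8] S(S(S(add(S(add(SSSZ, Z)), add(Z, mul(SZ, Z))))))
  [9] S(S(S(S(add(add(SSSZ, Z), add(Z, mul(SZ, Z)))))))
  [10] S(S(S(S(add(S(add(SSZ, Z)), add(Z, mul(SZ, Z)))))))
  [11] S(S(S(S(S(add(add(SSZ, Z), add(Z, mul(SZ, Z))))))))
  [12] S(S(S(S(S(add(S(add(SZ, Z)), add(Z, mul(SZ, Z))))))))
  [13] S(S(S(S(S(S(add(add(SZ, Z), add(Z, mul(SZ, Z)))))))))
  [14] S(S(S(S(S(S(add(S(add(Z, Z)), add(Z, mul(SZ, Z)))))))))
  [15] S(S(S(S(S(S(S(add(add(Z, Z), add(Z, mul(SZ, Z))))))))))
  [16] S(S(S(S(S(S(S(add(Z, add(Z, mul(SZ, Z))))))))))
  [17] S(S(S(S(S(S(S(add(Z, mul(SZ, Z)))))))))
  [18] S(S(S(S(S(S(S(mul(SZ, Z))))))))
  [19] S(S(S(S(S(S(S(add(Z, mul(Z, Z)))))))))
  [20] S(S(S(S(S(S(S(mul(Z, Z))))))))
  [21] S^7(Z)

Term B:
  start: add(SZ, mul(Z, SSZ))
  [1] S(add(Z, mul(Z, SSZ)))
  [2] S(mul(Z, SSZ))
  [3] SZ

Answer: DIFFERENT — A ⇓ S^7(Z), B ⇓ SZ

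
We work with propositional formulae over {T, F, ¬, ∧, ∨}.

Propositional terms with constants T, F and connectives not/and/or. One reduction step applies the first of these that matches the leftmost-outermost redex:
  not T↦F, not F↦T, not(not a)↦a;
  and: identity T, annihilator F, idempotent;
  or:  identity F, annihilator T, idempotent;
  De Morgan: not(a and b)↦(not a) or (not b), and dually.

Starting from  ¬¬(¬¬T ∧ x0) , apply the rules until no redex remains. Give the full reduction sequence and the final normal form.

  start: ¬¬(¬¬T ∧ x0)
  [1] ¬¬T ∧ x0
  [2] T ∧ x0
  [3] x0

Answer: normal form = x0  (in 3 steps)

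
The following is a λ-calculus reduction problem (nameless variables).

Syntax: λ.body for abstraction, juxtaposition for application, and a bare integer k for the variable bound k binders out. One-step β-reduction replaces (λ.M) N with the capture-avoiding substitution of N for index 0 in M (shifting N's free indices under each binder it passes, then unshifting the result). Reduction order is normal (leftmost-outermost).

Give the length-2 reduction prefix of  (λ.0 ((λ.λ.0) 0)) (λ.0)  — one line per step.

  start: (λ.0 ((λ.λ.0) 0)) (λ.0)
  [1] (λ.0) ((λ.λ.0) (λ.0))
  [2] (λ.λ.0) (λ.0)

Answer: after 2 steps: (λ.λ.0) (λ.0)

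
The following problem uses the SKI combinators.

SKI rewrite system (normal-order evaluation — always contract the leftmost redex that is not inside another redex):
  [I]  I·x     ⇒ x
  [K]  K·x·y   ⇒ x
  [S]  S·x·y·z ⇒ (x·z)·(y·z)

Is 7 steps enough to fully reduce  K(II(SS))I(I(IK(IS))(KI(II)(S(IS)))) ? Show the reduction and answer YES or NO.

  start: K(II(SS))I(I(IK(IS))(KI(II)(S(IS))))
  →1  II(SS)(I(IK(IS))(KI(II)(S(IS))))
  →2  I(SS)(I(IK(IS))(KI(II)(S(IS))))
  →3  SS(I(IK(IS))(KI(II)(S(IS))))
  →4  SS(IK(IS)(KI(II)(S(IS))))
  →5  SS(K(IS)(KI(II)(S(IS))))
  →6  SS(IS)
  →7  SSS

Answer: YES — reaches normal form SSS in 7 ≤ 7 steps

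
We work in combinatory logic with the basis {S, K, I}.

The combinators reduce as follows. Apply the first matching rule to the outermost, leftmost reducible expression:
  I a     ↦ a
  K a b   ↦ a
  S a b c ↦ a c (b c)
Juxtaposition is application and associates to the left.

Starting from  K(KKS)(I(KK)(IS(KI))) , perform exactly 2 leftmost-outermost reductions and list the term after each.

  start: K(KKS)(I(KK)(IS(KI)))
  step 1: KKS
  step 2: K

Answer: after 2 steps: K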